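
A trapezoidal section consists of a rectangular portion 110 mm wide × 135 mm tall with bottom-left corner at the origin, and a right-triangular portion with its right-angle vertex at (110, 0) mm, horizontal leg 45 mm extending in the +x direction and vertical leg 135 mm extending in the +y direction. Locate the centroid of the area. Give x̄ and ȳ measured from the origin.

rectangular portion: A = 110 × 135 = 14850.00, centroid at (55.00, 67.50).
triangular portion: A = ½·45·135 = 3037.50, centroid at (125.00, 45.00).
ΣA = 17887.50 mm², ΣAx̄ = 1196437.50 mm³, ΣAȳ = 1139062.50 mm³.
x̄ = 1196437.50/17887.50 = 66.89 mm; ȳ = 1139062.50/17887.50 = 63.68 mm.

x̄ = 66.89 mm, ȳ = 63.68 mm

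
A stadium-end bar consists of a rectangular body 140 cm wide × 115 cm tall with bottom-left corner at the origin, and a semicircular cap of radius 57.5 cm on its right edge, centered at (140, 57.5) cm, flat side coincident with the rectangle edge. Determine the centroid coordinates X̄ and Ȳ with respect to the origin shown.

X̄ = 93.02 cm, Ȳ = 57.50 cm

rectangular body: A = 140 × 115 = 16100.00, centroid at (70.00, 57.50).
semicircular end: A = ½π·57.5² = 5193.45, centroid at (164.40, 57.50).
ΣA = 21293.45 cm²
ΣAX̄ = (16100.00)(70.00) + (5193.45)(164.40) = 1980821.93 cm³
ΣAȲ = (16100.00)(57.50) + (5193.45)(57.50) = 1224373.11 cm³
X̄ = 1980821.93 / 21293.45 = 93.02 cm
Ȳ = 1224373.11 / 21293.45 = 57.50 cm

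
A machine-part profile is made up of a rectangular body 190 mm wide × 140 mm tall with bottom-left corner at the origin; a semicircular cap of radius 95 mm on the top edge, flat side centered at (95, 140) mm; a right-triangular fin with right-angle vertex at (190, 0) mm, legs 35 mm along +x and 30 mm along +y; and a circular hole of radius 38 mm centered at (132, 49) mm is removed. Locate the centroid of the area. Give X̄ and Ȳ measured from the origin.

Part | A | x̄ᵢ | ȳᵢ | A·x̄ᵢ | A·ȳᵢ
rectangular body | 26600.00 | 95.00 | 70.00 | 2527000.00 | 1862000.00
semicircular top | 14176.44 | 95.00 | 180.32 | 1346761.50 | 2556284.49
triangular fin | 525.00 | 201.67 | 10.00 | 105875.00 | 5250.00
hole | -4536.46 | 132.00 | 49.00 | -598812.69 | -222286.53
Σ | 36764.98 |  |  | 3380823.81 | 4201247.96
X̄ = 3380823.81 / 36764.98 = 91.96 mm
Ȳ = 4201247.96 / 36764.98 = 114.27 mm

X̄ = 91.96 mm, Ȳ = 114.27 mm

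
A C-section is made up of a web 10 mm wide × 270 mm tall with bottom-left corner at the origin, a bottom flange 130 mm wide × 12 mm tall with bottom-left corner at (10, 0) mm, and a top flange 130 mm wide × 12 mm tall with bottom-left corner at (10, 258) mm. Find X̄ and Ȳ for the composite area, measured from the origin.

X̄ = 42.53 mm, Ȳ = 135.00 mm

web: A = 10 × 270 = 2700.00, centroid at (5.00, 135.00).
bottom flange: A = 130 × 12 = 1560.00, centroid at (75.00, 6.00).
top flange: A = 130 × 12 = 1560.00, centroid at (75.00, 264.00).
ΣA = 5820.00 mm², ΣAX̄ = 247500.00 mm³, ΣAȲ = 785700.00 mm³.
X̄ = 247500.00/5820.00 = 42.53 mm; Ȳ = 785700.00/5820.00 = 135.00 mm.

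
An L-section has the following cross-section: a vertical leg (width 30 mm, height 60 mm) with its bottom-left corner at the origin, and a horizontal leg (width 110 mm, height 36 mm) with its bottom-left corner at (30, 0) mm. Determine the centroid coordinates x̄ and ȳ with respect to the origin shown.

vertical leg: A = 30 × 60 = 1800.00, centroid at (15.00, 30.00).
horizontal leg: A = 110 × 36 = 3960.00, centroid at (85.00, 18.00).
ΣA = 5760.00 mm², ΣAx̄ = 363600.00 mm³, ΣAȳ = 125280.00 mm³.
x̄ = 363600.00/5760.00 = 63.12 mm; ȳ = 125280.00/5760.00 = 21.75 mm.

x̄ = 63.12 mm, ȳ = 21.75 mm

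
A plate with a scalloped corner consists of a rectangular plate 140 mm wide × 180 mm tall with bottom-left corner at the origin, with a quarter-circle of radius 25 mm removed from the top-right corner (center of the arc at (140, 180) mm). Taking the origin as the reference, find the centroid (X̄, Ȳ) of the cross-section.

X̄ = 68.82 mm, Ȳ = 88.42 mm

plate: A = 140 × 180 = 25200.00, centroid at (70.00, 90.00).
removed quarter-circle: A = −¼π·25² = -490.87, centroid at (129.39, 169.39).
ΣA = 24709.13 mm²
ΣAX̄ = (25200.00)(70.00) + (-490.87)(129.39) = 1700485.99 mm³
ΣAȲ = (25200.00)(90.00) + (-490.87)(169.39) = 2184851.04 mm³
X̄ = 1700485.99 / 24709.13 = 68.82 mm
Ȳ = 2184851.04 / 24709.13 = 88.42 mm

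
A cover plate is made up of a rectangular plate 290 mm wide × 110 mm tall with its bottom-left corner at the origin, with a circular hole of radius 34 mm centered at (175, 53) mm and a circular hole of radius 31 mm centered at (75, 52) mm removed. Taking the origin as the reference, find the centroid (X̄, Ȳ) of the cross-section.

X̄ = 149.05 mm, Ȳ = 55.65 mm

Part | A | x̄ᵢ | ȳᵢ | A·x̄ᵢ | A·ȳᵢ
plate | 31900.00 | 145.00 | 55.00 | 4625500.00 | 1754500.00
hole 1 | -3631.68 | 175.00 | 53.00 | -635544.19 | -192479.10
hole 2 | -3019.07 | 75.00 | 52.00 | -226430.29 | -156991.67
Σ | 25249.25 |  |  | 3763525.52 | 1405029.23
X̄ = 3763525.52 / 25249.25 = 149.05 mm
Ȳ = 1405029.23 / 25249.25 = 55.65 mm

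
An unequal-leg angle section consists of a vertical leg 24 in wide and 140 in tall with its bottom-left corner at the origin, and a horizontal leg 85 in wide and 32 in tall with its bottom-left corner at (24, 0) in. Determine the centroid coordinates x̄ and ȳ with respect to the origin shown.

x̄ = 36.38 in, ȳ = 45.84 in

vertical leg: A = 24 × 140 = 3360.00, centroid at (12.00, 70.00).
horizontal leg: A = 85 × 32 = 2720.00, centroid at (66.50, 16.00).
ΣA = 6080.00 in²
ΣAx̄ = (3360.00)(12.00) + (2720.00)(66.50) = 221200.00 in³
ΣAȳ = (3360.00)(70.00) + (2720.00)(16.00) = 278720.00 in³
x̄ = 221200.00 / 6080.00 = 36.38 in
ȳ = 278720.00 / 6080.00 = 45.84 in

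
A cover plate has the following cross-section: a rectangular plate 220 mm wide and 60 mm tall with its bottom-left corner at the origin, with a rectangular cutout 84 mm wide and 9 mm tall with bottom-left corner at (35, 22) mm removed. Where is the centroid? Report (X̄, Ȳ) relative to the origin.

X̄ = 112.00 mm, Ȳ = 30.21 mm

Part | A | x̄ᵢ | ȳᵢ | A·x̄ᵢ | A·ȳᵢ
plate | 13200.00 | 110.00 | 30.00 | 1452000.00 | 396000.00
hole | -756.00 | 77.00 | 26.50 | -58212.00 | -20034.00
Σ | 12444.00 |  |  | 1393788.00 | 375966.00
X̄ = 1393788.00 / 12444.00 = 112.00 mm
Ȳ = 375966.00 / 12444.00 = 30.21 mm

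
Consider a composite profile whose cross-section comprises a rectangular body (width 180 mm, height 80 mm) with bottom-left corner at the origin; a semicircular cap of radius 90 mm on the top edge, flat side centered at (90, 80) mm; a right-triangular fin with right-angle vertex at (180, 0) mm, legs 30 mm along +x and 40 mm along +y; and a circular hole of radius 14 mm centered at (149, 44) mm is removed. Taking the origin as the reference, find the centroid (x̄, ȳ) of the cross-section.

x̄ = 90.87 mm, ȳ = 76.02 mm

rectangular body: A = 180 × 80 = 14400.00, centroid at (90.00, 40.00).
semicircular top: A = ½π·90² = 12723.45, centroid at (90.00, 118.20).
triangular fin: A = ½·30·40 = 600.00, centroid at (190.00, 13.33).
hole: A = −π·14² = -615.75, centroid at (149.00, 44.00).
ΣA = 27107.70 mm², ΣAx̄ = 2463363.45 mm³, ΣAȳ = 2060782.92 mm³.
x̄ = 2463363.45/27107.70 = 90.87 mm; ȳ = 2060782.92/27107.70 = 76.02 mm.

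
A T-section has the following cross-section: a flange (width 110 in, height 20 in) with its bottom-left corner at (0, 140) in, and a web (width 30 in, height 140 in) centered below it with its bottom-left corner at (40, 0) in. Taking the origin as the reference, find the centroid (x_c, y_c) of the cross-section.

Part | A | x̄ᵢ | ȳᵢ | A·x̄ᵢ | A·ȳᵢ
web | 4200.00 | 55.00 | 70.00 | 231000.00 | 294000.00
flange | 2200.00 | 55.00 | 150.00 | 121000.00 | 330000.00
Σ | 6400.00 |  |  | 352000.00 | 624000.00
x_c = 352000.00 / 6400.00 = 55.00 in
y_c = 624000.00 / 6400.00 = 97.50 in

x_c = 55.00 in, y_c = 97.50 in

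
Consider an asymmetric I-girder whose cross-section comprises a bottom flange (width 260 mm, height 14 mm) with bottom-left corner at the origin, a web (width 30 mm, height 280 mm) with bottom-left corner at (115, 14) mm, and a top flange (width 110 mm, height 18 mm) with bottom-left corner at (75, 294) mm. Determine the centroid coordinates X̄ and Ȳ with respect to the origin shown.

X̄ = 130.00 mm, Ȳ = 136.88 mm

bottom flange: A = 260 × 14 = 3640.00, centroid at (130.00, 7.00).
web: A = 30 × 280 = 8400.00, centroid at (130.00, 154.00).
top flange: A = 110 × 18 = 1980.00, centroid at (130.00, 303.00).
ΣA = 14020.00 mm², ΣAX̄ = 1822600.00 mm³, ΣAȲ = 1919020.00 mm³.
X̄ = 1822600.00/14020.00 = 130.00 mm; Ȳ = 1919020.00/14020.00 = 136.88 mm.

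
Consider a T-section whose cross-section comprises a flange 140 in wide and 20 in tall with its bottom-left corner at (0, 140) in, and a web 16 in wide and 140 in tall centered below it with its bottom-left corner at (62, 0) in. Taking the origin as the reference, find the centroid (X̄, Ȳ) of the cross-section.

X̄ = 70.00 in, Ȳ = 114.44 in

web: A = 16 × 140 = 2240.00, centroid at (70.00, 70.00).
flange: A = 140 × 20 = 2800.00, centroid at (70.00, 150.00).
ΣA = 5040.00 in², ΣAX̄ = 352800.00 in³, ΣAȲ = 576800.00 in³.
X̄ = 352800.00/5040.00 = 70.00 in; Ȳ = 576800.00/5040.00 = 114.44 in.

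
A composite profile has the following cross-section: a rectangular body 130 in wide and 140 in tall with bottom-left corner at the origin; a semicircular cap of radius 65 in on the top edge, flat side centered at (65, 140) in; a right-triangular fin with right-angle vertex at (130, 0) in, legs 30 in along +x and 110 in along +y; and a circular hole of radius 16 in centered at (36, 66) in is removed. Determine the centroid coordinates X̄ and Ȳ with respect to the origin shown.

X̄ = 70.73 in, Ȳ = 93.20 in

rectangular body: A = 130 × 140 = 18200.00, centroid at (65.00, 70.00).
semicircular top: A = ½π·65² = 6636.61, centroid at (65.00, 167.59).
triangular fin: A = ½·30·110 = 1650.00, centroid at (140.00, 36.67).
hole: A = −π·16² = -804.25, centroid at (36.00, 66.00).
ΣA = 25682.37 in², ΣAX̄ = 1816427.02 in³, ΣAȲ = 2393629.01 in³.
X̄ = 1816427.02/25682.37 = 70.73 in; Ȳ = 2393629.01/25682.37 = 93.20 in.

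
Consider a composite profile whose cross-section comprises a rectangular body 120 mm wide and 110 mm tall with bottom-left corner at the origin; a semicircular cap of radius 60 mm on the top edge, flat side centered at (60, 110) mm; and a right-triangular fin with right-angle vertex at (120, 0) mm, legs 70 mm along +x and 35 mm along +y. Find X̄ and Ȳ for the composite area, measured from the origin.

X̄ = 65.08 mm, Ȳ = 75.02 mm

Part | A | x̄ᵢ | ȳᵢ | A·x̄ᵢ | A·ȳᵢ
rectangular body | 13200.00 | 60.00 | 55.00 | 792000.00 | 726000.00
semicircular top | 5654.87 | 60.00 | 135.46 | 339292.01 | 766035.35
triangular fin | 1225.00 | 143.33 | 11.67 | 175583.33 | 14291.67
Σ | 20079.87 |  |  | 1306875.34 | 1506327.01
X̄ = 1306875.34 / 20079.87 = 65.08 mm
Ȳ = 1506327.01 / 20079.87 = 75.02 mm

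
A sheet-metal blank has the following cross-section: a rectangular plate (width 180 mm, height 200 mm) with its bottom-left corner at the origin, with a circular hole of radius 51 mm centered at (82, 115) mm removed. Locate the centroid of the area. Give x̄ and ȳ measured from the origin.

Part | A | x̄ᵢ | ȳᵢ | A·x̄ᵢ | A·ȳᵢ
plate | 36000.00 | 90.00 | 100.00 | 3240000.00 | 3600000.00
hole | -8171.28 | 82.00 | 115.00 | -670045.16 | -939697.49
Σ | 27828.72 |  |  | 2569954.84 | 2660302.51
x̄ = 2569954.84 / 27828.72 = 92.35 mm
ȳ = 2660302.51 / 27828.72 = 95.60 mm

x̄ = 92.35 mm, ȳ = 95.60 mm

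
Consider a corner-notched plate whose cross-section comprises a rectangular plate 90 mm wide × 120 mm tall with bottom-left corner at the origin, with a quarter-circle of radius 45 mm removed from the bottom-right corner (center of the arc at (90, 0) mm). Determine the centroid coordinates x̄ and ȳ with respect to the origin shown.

plate: A = 90 × 120 = 10800.00, centroid at (45.00, 60.00).
removed quarter-circle: A = −¼π·45² = -1590.43, centroid at (70.90, 19.10).
ΣA = 9209.57 mm²
ΣAx̄ = (10800.00)(45.00) + (-1590.43)(70.90) = 373236.18 mm³
ΣAȳ = (10800.00)(60.00) + (-1590.43)(19.10) = 617625.00 mm³
x̄ = 373236.18 / 9209.57 = 40.53 mm
ȳ = 617625.00 / 9209.57 = 67.06 mm

x̄ = 40.53 mm, ȳ = 67.06 mm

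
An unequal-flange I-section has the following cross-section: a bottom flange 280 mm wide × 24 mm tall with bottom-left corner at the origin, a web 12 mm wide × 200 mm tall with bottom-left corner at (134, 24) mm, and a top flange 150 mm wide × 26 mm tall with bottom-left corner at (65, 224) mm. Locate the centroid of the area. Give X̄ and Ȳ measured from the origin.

bottom flange: A = 280 × 24 = 6720.00, centroid at (140.00, 12.00).
web: A = 12 × 200 = 2400.00, centroid at (140.00, 124.00).
top flange: A = 150 × 26 = 3900.00, centroid at (140.00, 237.00).
ΣA = 13020.00 mm², ΣAX̄ = 1822800.00 mm³, ΣAȲ = 1302540.00 mm³.
X̄ = 1822800.00/13020.00 = 140.00 mm; Ȳ = 1302540.00/13020.00 = 100.04 mm.

X̄ = 140.00 mm, Ȳ = 100.04 mm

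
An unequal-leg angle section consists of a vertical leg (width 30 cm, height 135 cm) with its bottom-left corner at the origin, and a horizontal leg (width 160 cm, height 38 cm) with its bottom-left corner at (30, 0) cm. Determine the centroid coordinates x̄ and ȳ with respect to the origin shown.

x̄ = 72.02 cm, ȳ = 38.39 cm

Part | A | x̄ᵢ | ȳᵢ | A·x̄ᵢ | A·ȳᵢ
vertical leg | 4050.00 | 15.00 | 67.50 | 60750.00 | 273375.00
horizontal leg | 6080.00 | 110.00 | 19.00 | 668800.00 | 115520.00
Σ | 10130.00 |  |  | 729550.00 | 388895.00
x̄ = 729550.00 / 10130.00 = 72.02 cm
ȳ = 388895.00 / 10130.00 = 38.39 cm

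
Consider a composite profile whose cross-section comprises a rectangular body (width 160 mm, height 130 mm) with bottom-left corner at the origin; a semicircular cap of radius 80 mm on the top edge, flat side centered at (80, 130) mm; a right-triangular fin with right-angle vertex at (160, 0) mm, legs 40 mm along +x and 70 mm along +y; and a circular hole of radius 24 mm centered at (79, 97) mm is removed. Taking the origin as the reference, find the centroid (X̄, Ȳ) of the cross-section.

Part | A | x̄ᵢ | ȳᵢ | A·x̄ᵢ | A·ȳᵢ
rectangular body | 20800.00 | 80.00 | 65.00 | 1664000.00 | 1352000.00
semicircular top | 10053.10 | 80.00 | 163.95 | 804247.72 | 1648235.88
triangular fin | 1400.00 | 173.33 | 23.33 | 242666.67 | 32666.67
hole | -1809.56 | 79.00 | 97.00 | -142955.03 | -175527.06
Σ | 30443.54 |  |  | 2567959.35 | 2857375.48
X̄ = 2567959.35 / 30443.54 = 84.35 mm
Ȳ = 2857375.48 / 30443.54 = 93.86 mm

X̄ = 84.35 mm, Ȳ = 93.86 mm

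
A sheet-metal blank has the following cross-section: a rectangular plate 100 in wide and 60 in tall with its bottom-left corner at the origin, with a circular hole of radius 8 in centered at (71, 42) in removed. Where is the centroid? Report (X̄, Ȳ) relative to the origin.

plate: A = 100 × 60 = 6000.00, centroid at (50.00, 30.00).
hole: A = −π·8² = -201.06, centroid at (71.00, 42.00).
ΣA = 5798.94 in², ΣAX̄ = 285724.60 in³, ΣAȲ = 171555.40 in³.
X̄ = 285724.60/5798.94 = 49.27 in; Ȳ = 171555.40/5798.94 = 29.58 in.

X̄ = 49.27 in, Ȳ = 29.58 in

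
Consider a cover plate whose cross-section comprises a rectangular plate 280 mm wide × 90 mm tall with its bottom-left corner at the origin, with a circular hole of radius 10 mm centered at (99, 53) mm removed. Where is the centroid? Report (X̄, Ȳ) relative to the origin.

X̄ = 140.52 mm, Ȳ = 44.90 mm

plate: A = 280 × 90 = 25200.00, centroid at (140.00, 45.00).
hole: A = −π·10² = -314.16, centroid at (99.00, 53.00).
ΣA = 24885.84 mm²
ΣAX̄ = (25200.00)(140.00) + (-314.16)(99.00) = 3496898.23 mm³
ΣAȲ = (25200.00)(45.00) + (-314.16)(53.00) = 1117349.56 mm³
X̄ = 3496898.23 / 24885.84 = 140.52 mm
Ȳ = 1117349.56 / 24885.84 = 44.90 mm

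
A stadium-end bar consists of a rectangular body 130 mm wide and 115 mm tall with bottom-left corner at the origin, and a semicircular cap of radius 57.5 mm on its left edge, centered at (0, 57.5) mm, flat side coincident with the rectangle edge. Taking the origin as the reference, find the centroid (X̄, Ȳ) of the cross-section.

rectangular body: A = 130 × 115 = 14950.00, centroid at (65.00, 57.50).
semicircular end: A = ½π·57.5² = 5193.45, centroid at (-24.40, 57.50).
ΣA = 20143.45 mm², ΣAX̄ = 845010.42 mm³, ΣAȲ = 1158248.11 mm³.
X̄ = 845010.42/20143.45 = 41.95 mm; Ȳ = 1158248.11/20143.45 = 57.50 mm.

X̄ = 41.95 mm, Ȳ = 57.50 mm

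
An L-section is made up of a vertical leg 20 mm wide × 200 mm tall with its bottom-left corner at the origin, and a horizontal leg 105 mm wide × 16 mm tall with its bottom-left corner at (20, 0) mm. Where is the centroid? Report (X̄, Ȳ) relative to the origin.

X̄ = 28.49 mm, Ȳ = 72.79 mm

Part | A | x̄ᵢ | ȳᵢ | A·x̄ᵢ | A·ȳᵢ
vertical leg | 4000.00 | 10.00 | 100.00 | 40000.00 | 400000.00
horizontal leg | 1680.00 | 72.50 | 8.00 | 121800.00 | 13440.00
Σ | 5680.00 |  |  | 161800.00 | 413440.00
X̄ = 161800.00 / 5680.00 = 28.49 mm
Ȳ = 413440.00 / 5680.00 = 72.79 mm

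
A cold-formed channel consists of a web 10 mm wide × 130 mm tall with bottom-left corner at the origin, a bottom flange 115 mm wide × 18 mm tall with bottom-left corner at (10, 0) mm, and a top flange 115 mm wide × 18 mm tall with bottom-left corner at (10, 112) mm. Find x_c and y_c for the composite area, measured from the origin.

x_c = 52.56 mm, y_c = 65.00 mm

web: A = 10 × 130 = 1300.00, centroid at (5.00, 65.00).
bottom flange: A = 115 × 18 = 2070.00, centroid at (67.50, 9.00).
top flange: A = 115 × 18 = 2070.00, centroid at (67.50, 121.00).
ΣA = 5440.00 mm², ΣAx_c = 285950.00 mm³, ΣAy_c = 353600.00 mm³.
x_c = 285950.00/5440.00 = 52.56 mm; y_c = 353600.00/5440.00 = 65.00 mm.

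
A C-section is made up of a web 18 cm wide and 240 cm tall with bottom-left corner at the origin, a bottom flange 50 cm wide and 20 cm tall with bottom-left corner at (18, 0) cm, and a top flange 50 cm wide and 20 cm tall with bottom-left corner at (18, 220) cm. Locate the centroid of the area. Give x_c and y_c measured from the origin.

x_c = 19.76 cm, y_c = 120.00 cm

Part | A | x̄ᵢ | ȳᵢ | A·x̄ᵢ | A·ȳᵢ
web | 4320.00 | 9.00 | 120.00 | 38880.00 | 518400.00
bottom flange | 1000.00 | 43.00 | 10.00 | 43000.00 | 10000.00
top flange | 1000.00 | 43.00 | 230.00 | 43000.00 | 230000.00
Σ | 6320.00 |  |  | 124880.00 | 758400.00
x_c = 124880.00 / 6320.00 = 19.76 cm
y_c = 758400.00 / 6320.00 = 120.00 cm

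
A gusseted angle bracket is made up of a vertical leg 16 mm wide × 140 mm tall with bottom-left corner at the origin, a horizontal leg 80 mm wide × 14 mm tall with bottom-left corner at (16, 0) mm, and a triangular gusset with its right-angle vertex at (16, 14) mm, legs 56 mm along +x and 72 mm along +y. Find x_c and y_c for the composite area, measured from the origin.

Part | A | x̄ᵢ | ȳᵢ | A·x̄ᵢ | A·ȳᵢ
vertical leg | 2240.00 | 8.00 | 70.00 | 17920.00 | 156800.00
horizontal leg | 1120.00 | 56.00 | 7.00 | 62720.00 | 7840.00
gusset | 2016.00 | 34.67 | 38.00 | 69888.00 | 76608.00
Σ | 5376.00 |  |  | 150528.00 | 241248.00
x_c = 150528.00 / 5376.00 = 28.00 mm
y_c = 241248.00 / 5376.00 = 44.88 mm

x_c = 28.00 mm, y_c = 44.88 mm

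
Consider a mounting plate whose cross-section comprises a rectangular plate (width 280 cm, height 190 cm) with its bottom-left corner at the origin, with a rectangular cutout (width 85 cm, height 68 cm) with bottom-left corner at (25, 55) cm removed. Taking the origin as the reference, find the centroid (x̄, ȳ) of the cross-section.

x̄ = 148.84 cm, ȳ = 95.73 cm

plate: A = 280 × 190 = 53200.00, centroid at (140.00, 95.00).
hole: A = −(85 × 68) = -5780.00, centroid at (67.50, 89.00).
ΣA = 47420.00 cm²
ΣAx̄ = (53200.00)(140.00) + (-5780.00)(67.50) = 7057850.00 cm³
ΣAȳ = (53200.00)(95.00) + (-5780.00)(89.00) = 4539580.00 cm³
x̄ = 7057850.00 / 47420.00 = 148.84 cm
ȳ = 4539580.00 / 47420.00 = 95.73 cm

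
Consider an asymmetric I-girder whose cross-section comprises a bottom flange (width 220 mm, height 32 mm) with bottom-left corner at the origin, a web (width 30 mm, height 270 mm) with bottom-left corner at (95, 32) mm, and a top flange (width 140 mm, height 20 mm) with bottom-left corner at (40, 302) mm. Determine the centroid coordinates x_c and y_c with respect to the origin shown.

Part | A | x̄ᵢ | ȳᵢ | A·x̄ᵢ | A·ȳᵢ
bottom flange | 7040.00 | 110.00 | 16.00 | 774400.00 | 112640.00
web | 8100.00 | 110.00 | 167.00 | 891000.00 | 1352700.00
top flange | 2800.00 | 110.00 | 312.00 | 308000.00 | 873600.00
Σ | 17940.00 |  |  | 1973400.00 | 2338940.00
x_c = 1973400.00 / 17940.00 = 110.00 mm
y_c = 2338940.00 / 17940.00 = 130.38 mm

x_c = 110.00 mm, y_c = 130.38 mm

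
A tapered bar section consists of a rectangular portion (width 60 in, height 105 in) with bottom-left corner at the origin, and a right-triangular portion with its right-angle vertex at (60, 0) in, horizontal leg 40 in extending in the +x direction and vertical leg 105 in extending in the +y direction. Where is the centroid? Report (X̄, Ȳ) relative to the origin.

X̄ = 40.83 in, Ȳ = 48.12 in

rectangular portion: A = 60 × 105 = 6300.00, centroid at (30.00, 52.50).
triangular portion: A = ½·40·105 = 2100.00, centroid at (73.33, 35.00).
ΣA = 8400.00 in², ΣAX̄ = 343000.00 in³, ΣAȲ = 404250.00 in³.
X̄ = 343000.00/8400.00 = 40.83 in; Ȳ = 404250.00/8400.00 = 48.12 in.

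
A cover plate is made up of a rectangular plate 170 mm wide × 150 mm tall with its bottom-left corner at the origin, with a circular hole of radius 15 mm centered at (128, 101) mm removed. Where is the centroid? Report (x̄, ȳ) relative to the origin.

x̄ = 83.77 mm, ȳ = 74.26 mm

plate: A = 170 × 150 = 25500.00, centroid at (85.00, 75.00).
hole: A = −π·15² = -706.86, centroid at (128.00, 101.00).
ΣA = 24793.14 mm², ΣAx̄ = 2077022.13 mm³, ΣAȳ = 1841107.31 mm³.
x̄ = 2077022.13/24793.14 = 83.77 mm; ȳ = 1841107.31/24793.14 = 74.26 mm.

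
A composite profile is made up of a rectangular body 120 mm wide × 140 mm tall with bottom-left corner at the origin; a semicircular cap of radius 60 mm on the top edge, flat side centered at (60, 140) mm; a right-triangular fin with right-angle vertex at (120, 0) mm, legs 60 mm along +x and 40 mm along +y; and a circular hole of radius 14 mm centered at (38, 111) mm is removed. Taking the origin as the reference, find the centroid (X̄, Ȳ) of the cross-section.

rectangular body: A = 120 × 140 = 16800.00, centroid at (60.00, 70.00).
semicircular top: A = ½π·60² = 5654.87, centroid at (60.00, 165.46).
triangular fin: A = ½·60·40 = 1200.00, centroid at (140.00, 13.33).
hole: A = −π·14² = -615.75, centroid at (38.00, 111.00).
ΣA = 23039.11 mm², ΣAX̄ = 1491893.42 mm³, ΣAȲ = 2059332.86 mm³.
X̄ = 1491893.42/23039.11 = 64.75 mm; Ȳ = 2059332.86/23039.11 = 89.38 mm.

X̄ = 64.75 mm, Ȳ = 89.38 mm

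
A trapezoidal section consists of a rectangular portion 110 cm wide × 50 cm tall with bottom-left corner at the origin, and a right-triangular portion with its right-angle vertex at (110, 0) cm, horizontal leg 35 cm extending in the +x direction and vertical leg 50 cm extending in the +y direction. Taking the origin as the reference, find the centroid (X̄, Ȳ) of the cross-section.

X̄ = 64.15 cm, Ȳ = 23.86 cm

rectangular portion: A = 110 × 50 = 5500.00, centroid at (55.00, 25.00).
triangular portion: A = ½·35·50 = 875.00, centroid at (121.67, 16.67).
ΣA = 6375.00 cm²
ΣAX̄ = (5500.00)(55.00) + (875.00)(121.67) = 408958.33 cm³
ΣAȲ = (5500.00)(25.00) + (875.00)(16.67) = 152083.33 cm³
X̄ = 408958.33 / 6375.00 = 64.15 cm
Ȳ = 152083.33 / 6375.00 = 23.86 cm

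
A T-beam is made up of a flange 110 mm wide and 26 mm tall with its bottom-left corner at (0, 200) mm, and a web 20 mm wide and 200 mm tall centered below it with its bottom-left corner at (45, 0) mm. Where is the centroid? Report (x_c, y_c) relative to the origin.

web: A = 20 × 200 = 4000.00, centroid at (55.00, 100.00).
flange: A = 110 × 26 = 2860.00, centroid at (55.00, 213.00).
ΣA = 6860.00 mm², ΣAx_c = 377300.00 mm³, ΣAy_c = 1009180.00 mm³.
x_c = 377300.00/6860.00 = 55.00 mm; y_c = 1009180.00/6860.00 = 147.11 mm.

x_c = 55.00 mm, y_c = 147.11 mm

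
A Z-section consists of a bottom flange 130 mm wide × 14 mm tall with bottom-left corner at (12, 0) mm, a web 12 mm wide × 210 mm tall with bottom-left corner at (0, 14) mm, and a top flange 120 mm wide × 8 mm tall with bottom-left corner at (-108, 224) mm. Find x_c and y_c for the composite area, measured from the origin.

bottom flange: A = 130 × 14 = 1820.00, centroid at (77.00, 7.00).
web: A = 12 × 210 = 2520.00, centroid at (6.00, 119.00).
top flange: A = 120 × 8 = 960.00, centroid at (-48.00, 228.00).
ΣA = 5300.00 mm²
ΣAx_c = (1820.00)(77.00) + (2520.00)(6.00) + (960.00)(-48.00) = 109180.00 mm³
ΣAy_c = (1820.00)(7.00) + (2520.00)(119.00) + (960.00)(228.00) = 531500.00 mm³
x_c = 109180.00 / 5300.00 = 20.60 mm
y_c = 531500.00 / 5300.00 = 100.28 mm

x_c = 20.60 mm, y_c = 100.28 mm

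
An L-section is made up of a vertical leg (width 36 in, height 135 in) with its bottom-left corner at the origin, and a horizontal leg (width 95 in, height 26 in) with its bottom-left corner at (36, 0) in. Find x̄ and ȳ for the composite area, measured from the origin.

Part | A | x̄ᵢ | ȳᵢ | A·x̄ᵢ | A·ȳᵢ
vertical leg | 4860.00 | 18.00 | 67.50 | 87480.00 | 328050.00
horizontal leg | 2470.00 | 83.50 | 13.00 | 206245.00 | 32110.00
Σ | 7330.00 |  |  | 293725.00 | 360160.00
x̄ = 293725.00 / 7330.00 = 40.07 in
ȳ = 360160.00 / 7330.00 = 49.14 in

x̄ = 40.07 in, ȳ = 49.14 in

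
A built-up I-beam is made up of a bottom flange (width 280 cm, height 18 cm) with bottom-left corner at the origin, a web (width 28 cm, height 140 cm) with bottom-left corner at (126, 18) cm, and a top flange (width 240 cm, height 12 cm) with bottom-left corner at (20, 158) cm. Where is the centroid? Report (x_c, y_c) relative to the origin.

bottom flange: A = 280 × 18 = 5040.00, centroid at (140.00, 9.00).
web: A = 28 × 140 = 3920.00, centroid at (140.00, 88.00).
top flange: A = 240 × 12 = 2880.00, centroid at (140.00, 164.00).
ΣA = 11840.00 cm²
ΣAx_c = (5040.00)(140.00) + (3920.00)(140.00) + (2880.00)(140.00) = 1657600.00 cm³
ΣAy_c = (5040.00)(9.00) + (3920.00)(88.00) + (2880.00)(164.00) = 862640.00 cm³
x_c = 1657600.00 / 11840.00 = 140.00 cm
y_c = 862640.00 / 11840.00 = 72.86 cm

x_c = 140.00 cm, y_c = 72.86 cm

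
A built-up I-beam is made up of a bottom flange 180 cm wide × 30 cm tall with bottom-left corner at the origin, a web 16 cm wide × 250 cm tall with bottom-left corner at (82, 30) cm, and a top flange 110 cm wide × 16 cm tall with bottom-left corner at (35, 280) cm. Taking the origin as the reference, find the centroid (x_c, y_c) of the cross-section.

bottom flange: A = 180 × 30 = 5400.00, centroid at (90.00, 15.00).
web: A = 16 × 250 = 4000.00, centroid at (90.00, 155.00).
top flange: A = 110 × 16 = 1760.00, centroid at (90.00, 288.00).
ΣA = 11160.00 cm², ΣAx_c = 1004400.00 cm³, ΣAy_c = 1207880.00 cm³.
x_c = 1004400.00/11160.00 = 90.00 cm; y_c = 1207880.00/11160.00 = 108.23 cm.

x_c = 90.00 cm, y_c = 108.23 cm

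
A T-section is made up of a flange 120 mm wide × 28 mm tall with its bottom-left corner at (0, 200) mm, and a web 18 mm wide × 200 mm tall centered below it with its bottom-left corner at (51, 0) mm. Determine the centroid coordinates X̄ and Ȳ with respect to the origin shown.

X̄ = 60.00 mm, Ȳ = 155.03 mm

web: A = 18 × 200 = 3600.00, centroid at (60.00, 100.00).
flange: A = 120 × 28 = 3360.00, centroid at (60.00, 214.00).
ΣA = 6960.00 mm²
ΣAX̄ = (3600.00)(60.00) + (3360.00)(60.00) = 417600.00 mm³
ΣAȲ = (3600.00)(100.00) + (3360.00)(214.00) = 1079040.00 mm³
X̄ = 417600.00 / 6960.00 = 60.00 mm
Ȳ = 1079040.00 / 6960.00 = 155.03 mm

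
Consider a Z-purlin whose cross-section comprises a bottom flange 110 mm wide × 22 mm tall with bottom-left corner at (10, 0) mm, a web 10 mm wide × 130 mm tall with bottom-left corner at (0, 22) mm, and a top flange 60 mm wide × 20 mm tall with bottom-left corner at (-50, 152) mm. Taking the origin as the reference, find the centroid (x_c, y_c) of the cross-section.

x_c = 28.41 mm, y_c = 67.91 mm

Part | A | x̄ᵢ | ȳᵢ | A·x̄ᵢ | A·ȳᵢ
bottom flange | 2420.00 | 65.00 | 11.00 | 157300.00 | 26620.00
web | 1300.00 | 5.00 | 87.00 | 6500.00 | 113100.00
top flange | 1200.00 | -20.00 | 162.00 | -24000.00 | 194400.00
Σ | 4920.00 |  |  | 139800.00 | 334120.00
x_c = 139800.00 / 4920.00 = 28.41 mm
y_c = 334120.00 / 4920.00 = 67.91 mm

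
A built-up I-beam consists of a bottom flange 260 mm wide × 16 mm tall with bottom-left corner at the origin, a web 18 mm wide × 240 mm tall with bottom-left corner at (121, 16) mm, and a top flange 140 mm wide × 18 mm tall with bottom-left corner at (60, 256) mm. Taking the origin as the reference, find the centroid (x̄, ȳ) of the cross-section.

bottom flange: A = 260 × 16 = 4160.00, centroid at (130.00, 8.00).
web: A = 18 × 240 = 4320.00, centroid at (130.00, 136.00).
top flange: A = 140 × 18 = 2520.00, centroid at (130.00, 265.00).
ΣA = 11000.00 mm², ΣAx̄ = 1430000.00 mm³, ΣAȳ = 1288600.00 mm³.
x̄ = 1430000.00/11000.00 = 130.00 mm; ȳ = 1288600.00/11000.00 = 117.15 mm.

x̄ = 130.00 mm, ȳ = 117.15 mm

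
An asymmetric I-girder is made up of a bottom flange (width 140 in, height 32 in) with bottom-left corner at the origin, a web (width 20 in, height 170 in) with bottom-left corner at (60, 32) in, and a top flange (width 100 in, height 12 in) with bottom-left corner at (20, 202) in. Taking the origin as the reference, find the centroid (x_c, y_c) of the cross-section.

x_c = 70.00 in, y_c = 79.19 in

Part | A | x̄ᵢ | ȳᵢ | A·x̄ᵢ | A·ȳᵢ
bottom flange | 4480.00 | 70.00 | 16.00 | 313600.00 | 71680.00
web | 3400.00 | 70.00 | 117.00 | 238000.00 | 397800.00
top flange | 1200.00 | 70.00 | 208.00 | 84000.00 | 249600.00
Σ | 9080.00 |  |  | 635600.00 | 719080.00
x_c = 635600.00 / 9080.00 = 70.00 in
y_c = 719080.00 / 9080.00 = 79.19 in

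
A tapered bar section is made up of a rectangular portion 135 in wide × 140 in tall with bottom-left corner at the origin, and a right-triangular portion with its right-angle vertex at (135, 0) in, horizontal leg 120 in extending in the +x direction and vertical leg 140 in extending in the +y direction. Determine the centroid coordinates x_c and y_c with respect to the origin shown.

Part | A | x̄ᵢ | ȳᵢ | A·x̄ᵢ | A·ȳᵢ
rectangular portion | 18900.00 | 67.50 | 70.00 | 1275750.00 | 1323000.00
triangular portion | 8400.00 | 175.00 | 46.67 | 1470000.00 | 392000.00
Σ | 27300.00 |  |  | 2745750.00 | 1715000.00
x_c = 2745750.00 / 27300.00 = 100.58 in
y_c = 1715000.00 / 27300.00 = 62.82 in

x_c = 100.58 in, y_c = 62.82 in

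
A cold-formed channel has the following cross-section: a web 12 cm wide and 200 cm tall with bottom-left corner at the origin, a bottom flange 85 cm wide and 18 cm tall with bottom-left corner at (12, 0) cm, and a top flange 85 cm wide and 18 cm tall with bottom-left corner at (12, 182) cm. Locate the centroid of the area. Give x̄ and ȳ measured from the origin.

Part | A | x̄ᵢ | ȳᵢ | A·x̄ᵢ | A·ȳᵢ
web | 2400.00 | 6.00 | 100.00 | 14400.00 | 240000.00
bottom flange | 1530.00 | 54.50 | 9.00 | 83385.00 | 13770.00
top flange | 1530.00 | 54.50 | 191.00 | 83385.00 | 292230.00
Σ | 5460.00 |  |  | 181170.00 | 546000.00
x̄ = 181170.00 / 5460.00 = 33.18 cm
ȳ = 546000.00 / 5460.00 = 100.00 cm

x̄ = 33.18 cm, ȳ = 100.00 cm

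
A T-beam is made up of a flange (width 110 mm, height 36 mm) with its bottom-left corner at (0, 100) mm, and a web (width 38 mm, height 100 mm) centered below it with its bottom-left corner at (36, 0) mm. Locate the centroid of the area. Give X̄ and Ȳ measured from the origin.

web: A = 38 × 100 = 3800.00, centroid at (55.00, 50.00).
flange: A = 110 × 36 = 3960.00, centroid at (55.00, 118.00).
ΣA = 7760.00 mm², ΣAX̄ = 426800.00 mm³, ΣAȲ = 657280.00 mm³.
X̄ = 426800.00/7760.00 = 55.00 mm; Ȳ = 657280.00/7760.00 = 84.70 mm.

X̄ = 55.00 mm, Ȳ = 84.70 mm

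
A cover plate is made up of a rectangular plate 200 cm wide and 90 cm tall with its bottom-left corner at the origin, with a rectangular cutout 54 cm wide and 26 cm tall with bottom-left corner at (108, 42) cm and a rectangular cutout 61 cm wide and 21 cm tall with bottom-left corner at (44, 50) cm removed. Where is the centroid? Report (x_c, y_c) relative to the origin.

plate: A = 200 × 90 = 18000.00, centroid at (100.00, 45.00).
hole 1: A = −(54 × 26) = -1404.00, centroid at (135.00, 55.00).
hole 2: A = −(61 × 21) = -1281.00, centroid at (74.50, 60.50).
ΣA = 15315.00 cm²
ΣAx_c = (18000.00)(100.00) + (-1404.00)(135.00) + (-1281.00)(74.50) = 1515025.50 cm³
ΣAy_c = (18000.00)(45.00) + (-1404.00)(55.00) + (-1281.00)(60.50) = 655279.50 cm³
x_c = 1515025.50 / 15315.00 = 98.92 cm
y_c = 655279.50 / 15315.00 = 42.79 cm

x_c = 98.92 cm, y_c = 42.79 cm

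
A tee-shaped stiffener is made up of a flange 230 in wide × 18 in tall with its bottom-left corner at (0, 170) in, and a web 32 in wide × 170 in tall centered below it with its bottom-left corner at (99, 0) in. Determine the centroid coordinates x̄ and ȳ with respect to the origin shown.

web: A = 32 × 170 = 5440.00, centroid at (115.00, 85.00).
flange: A = 230 × 18 = 4140.00, centroid at (115.00, 179.00).
ΣA = 9580.00 in², ΣAx̄ = 1101700.00 in³, ΣAȳ = 1203460.00 in³.
x̄ = 1101700.00/9580.00 = 115.00 in; ȳ = 1203460.00/9580.00 = 125.62 in.

x̄ = 115.00 in, ȳ = 125.62 in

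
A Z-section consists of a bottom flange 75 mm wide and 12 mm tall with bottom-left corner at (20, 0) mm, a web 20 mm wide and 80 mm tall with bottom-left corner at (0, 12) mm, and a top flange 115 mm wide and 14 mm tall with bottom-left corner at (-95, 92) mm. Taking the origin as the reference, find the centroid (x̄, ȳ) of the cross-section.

x̄ = 1.79 mm, ȳ = 60.34 mm

bottom flange: A = 75 × 12 = 900.00, centroid at (57.50, 6.00).
web: A = 20 × 80 = 1600.00, centroid at (10.00, 52.00).
top flange: A = 115 × 14 = 1610.00, centroid at (-37.50, 99.00).
ΣA = 4110.00 mm², ΣAx̄ = 7375.00 mm³, ΣAȳ = 247990.00 mm³.
x̄ = 7375.00/4110.00 = 1.79 mm; ȳ = 247990.00/4110.00 = 60.34 mm.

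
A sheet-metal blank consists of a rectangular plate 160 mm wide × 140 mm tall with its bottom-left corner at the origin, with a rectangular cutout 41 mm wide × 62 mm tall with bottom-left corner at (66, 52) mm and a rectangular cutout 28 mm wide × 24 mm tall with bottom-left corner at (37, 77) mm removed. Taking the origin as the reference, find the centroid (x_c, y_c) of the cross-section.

Part | A | x̄ᵢ | ȳᵢ | A·x̄ᵢ | A·ȳᵢ
plate | 22400.00 | 80.00 | 70.00 | 1792000.00 | 1568000.00
hole 1 | -2542.00 | 86.50 | 83.00 | -219883.00 | -210986.00
hole 2 | -672.00 | 51.00 | 89.00 | -34272.00 | -59808.00
Σ | 19186.00 |  |  | 1537845.00 | 1297206.00
x_c = 1537845.00 / 19186.00 = 80.15 mm
y_c = 1297206.00 / 19186.00 = 67.61 mm

x_c = 80.15 mm, y_c = 67.61 mm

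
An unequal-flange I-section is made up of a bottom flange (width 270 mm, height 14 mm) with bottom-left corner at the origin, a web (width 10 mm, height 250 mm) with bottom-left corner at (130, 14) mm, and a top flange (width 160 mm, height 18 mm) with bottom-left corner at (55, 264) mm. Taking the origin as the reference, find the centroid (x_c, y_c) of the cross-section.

bottom flange: A = 270 × 14 = 3780.00, centroid at (135.00, 7.00).
web: A = 10 × 250 = 2500.00, centroid at (135.00, 139.00).
top flange: A = 160 × 18 = 2880.00, centroid at (135.00, 273.00).
ΣA = 9160.00 mm²
ΣAx_c = (3780.00)(135.00) + (2500.00)(135.00) + (2880.00)(135.00) = 1236600.00 mm³
ΣAy_c = (3780.00)(7.00) + (2500.00)(139.00) + (2880.00)(273.00) = 1160200.00 mm³
x_c = 1236600.00 / 9160.00 = 135.00 mm
y_c = 1160200.00 / 9160.00 = 126.66 mm

x_c = 135.00 mm, y_c = 126.66 mm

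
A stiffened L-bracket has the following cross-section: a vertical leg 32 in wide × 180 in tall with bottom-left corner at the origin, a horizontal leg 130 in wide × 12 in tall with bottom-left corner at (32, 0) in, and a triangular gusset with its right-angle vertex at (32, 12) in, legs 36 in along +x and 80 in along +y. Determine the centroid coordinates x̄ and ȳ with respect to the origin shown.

vertical leg: A = 32 × 180 = 5760.00, centroid at (16.00, 90.00).
horizontal leg: A = 130 × 12 = 1560.00, centroid at (97.00, 6.00).
gusset: A = ½·36·80 = 1440.00, centroid at (44.00, 38.67).
ΣA = 8760.00 in²
ΣAx̄ = (5760.00)(16.00) + (1560.00)(97.00) + (1440.00)(44.00) = 306840.00 in³
ΣAȳ = (5760.00)(90.00) + (1560.00)(6.00) + (1440.00)(38.67) = 583440.00 in³
x̄ = 306840.00 / 8760.00 = 35.03 in
ȳ = 583440.00 / 8760.00 = 66.60 in

x̄ = 35.03 in, ȳ = 66.60 in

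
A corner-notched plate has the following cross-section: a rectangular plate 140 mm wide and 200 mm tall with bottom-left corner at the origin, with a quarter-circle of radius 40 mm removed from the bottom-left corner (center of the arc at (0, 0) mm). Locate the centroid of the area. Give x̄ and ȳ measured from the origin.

x̄ = 72.49 mm, ȳ = 103.90 mm

plate: A = 140 × 200 = 28000.00, centroid at (70.00, 100.00).
removed quarter-circle: A = −¼π·40² = -1256.64, centroid at (16.98, 16.98).
ΣA = 26743.36 mm², ΣAx̄ = 1938666.67 mm³, ΣAȳ = 2778666.67 mm³.
x̄ = 1938666.67/26743.36 = 72.49 mm; ȳ = 2778666.67/26743.36 = 103.90 mm.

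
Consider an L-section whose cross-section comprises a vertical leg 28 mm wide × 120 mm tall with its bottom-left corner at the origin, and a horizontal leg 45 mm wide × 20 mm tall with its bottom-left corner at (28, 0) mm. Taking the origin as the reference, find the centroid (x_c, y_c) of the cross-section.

vertical leg: A = 28 × 120 = 3360.00, centroid at (14.00, 60.00).
horizontal leg: A = 45 × 20 = 900.00, centroid at (50.50, 10.00).
ΣA = 4260.00 mm²
ΣAx_c = (3360.00)(14.00) + (900.00)(50.50) = 92490.00 mm³
ΣAy_c = (3360.00)(60.00) + (900.00)(10.00) = 210600.00 mm³
x_c = 92490.00 / 4260.00 = 21.71 mm
y_c = 210600.00 / 4260.00 = 49.44 mm

x_c = 21.71 mm, y_c = 49.44 mm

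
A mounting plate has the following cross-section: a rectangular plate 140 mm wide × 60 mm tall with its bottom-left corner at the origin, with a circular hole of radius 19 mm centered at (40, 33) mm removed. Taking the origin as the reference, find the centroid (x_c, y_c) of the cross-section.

x_c = 74.68 mm, y_c = 29.53 mm

Part | A | x̄ᵢ | ȳᵢ | A·x̄ᵢ | A·ȳᵢ
plate | 8400.00 | 70.00 | 30.00 | 588000.00 | 252000.00
hole | -1134.11 | 40.00 | 33.00 | -45364.60 | -37425.79
Σ | 7265.89 |  |  | 542635.40 | 214574.21
x_c = 542635.40 / 7265.89 = 74.68 mm
y_c = 214574.21 / 7265.89 = 29.53 mm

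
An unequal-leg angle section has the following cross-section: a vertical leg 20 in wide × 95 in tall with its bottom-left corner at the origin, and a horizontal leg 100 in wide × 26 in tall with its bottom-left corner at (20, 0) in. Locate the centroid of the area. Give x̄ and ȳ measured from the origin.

x̄ = 44.67 in, ȳ = 27.57 in

vertical leg: A = 20 × 95 = 1900.00, centroid at (10.00, 47.50).
horizontal leg: A = 100 × 26 = 2600.00, centroid at (70.00, 13.00).
ΣA = 4500.00 in², ΣAx̄ = 201000.00 in³, ΣAȳ = 124050.00 in³.
x̄ = 201000.00/4500.00 = 44.67 in; ȳ = 124050.00/4500.00 = 27.57 in.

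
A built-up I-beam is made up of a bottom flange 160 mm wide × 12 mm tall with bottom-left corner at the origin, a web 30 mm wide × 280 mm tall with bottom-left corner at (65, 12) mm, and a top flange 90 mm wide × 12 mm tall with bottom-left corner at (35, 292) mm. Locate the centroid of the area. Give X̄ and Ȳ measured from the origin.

X̄ = 80.00 mm, Ȳ = 141.24 mm

bottom flange: A = 160 × 12 = 1920.00, centroid at (80.00, 6.00).
web: A = 30 × 280 = 8400.00, centroid at (80.00, 152.00).
top flange: A = 90 × 12 = 1080.00, centroid at (80.00, 298.00).
ΣA = 11400.00 mm²
ΣAX̄ = (1920.00)(80.00) + (8400.00)(80.00) + (1080.00)(80.00) = 912000.00 mm³
ΣAȲ = (1920.00)(6.00) + (8400.00)(152.00) + (1080.00)(298.00) = 1610160.00 mm³
X̄ = 912000.00 / 11400.00 = 80.00 mm
Ȳ = 1610160.00 / 11400.00 = 141.24 mm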